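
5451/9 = 1817/3= 605.67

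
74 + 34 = 108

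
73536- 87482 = -13946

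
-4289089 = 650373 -4939462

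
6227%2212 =1803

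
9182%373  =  230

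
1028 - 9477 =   -  8449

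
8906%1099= 114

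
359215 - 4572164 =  - 4212949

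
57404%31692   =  25712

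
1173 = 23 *51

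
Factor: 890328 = 2^3 * 3^1 * 37097^1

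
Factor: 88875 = 3^2*5^3*79^1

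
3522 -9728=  - 6206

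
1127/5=1127/5 = 225.40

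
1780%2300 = 1780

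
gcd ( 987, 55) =1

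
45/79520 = 9/15904 = 0.00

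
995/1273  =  995/1273 = 0.78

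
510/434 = 255/217 = 1.18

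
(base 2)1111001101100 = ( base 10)7788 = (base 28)9Q4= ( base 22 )g20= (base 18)160C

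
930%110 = 50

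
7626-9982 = - 2356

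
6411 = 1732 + 4679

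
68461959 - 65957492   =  2504467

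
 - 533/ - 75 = 533/75  =  7.11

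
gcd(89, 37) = 1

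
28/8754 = 14/4377 = 0.00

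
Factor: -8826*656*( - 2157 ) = 2^5*3^2  *41^1*719^1*1471^1 = 12488719392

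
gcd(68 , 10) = 2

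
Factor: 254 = 2^1*127^1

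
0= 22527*0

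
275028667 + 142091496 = 417120163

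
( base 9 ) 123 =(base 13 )7B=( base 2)1100110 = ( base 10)102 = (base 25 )42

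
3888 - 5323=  - 1435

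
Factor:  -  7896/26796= -94/319 = -2^1*11^( - 1 )*29^( -1)*47^1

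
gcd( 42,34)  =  2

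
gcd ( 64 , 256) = 64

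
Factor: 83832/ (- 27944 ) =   -  3^1 =-3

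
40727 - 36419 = 4308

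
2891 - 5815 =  -2924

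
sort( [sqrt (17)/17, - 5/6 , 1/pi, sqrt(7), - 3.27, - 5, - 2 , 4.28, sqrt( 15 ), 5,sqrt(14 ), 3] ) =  [  -  5,  -  3.27,-2 ,-5/6 , sqrt(17)/17, 1/pi, sqrt( 7 ),3,sqrt( 14),sqrt( 15) , 4.28,  5 ]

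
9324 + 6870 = 16194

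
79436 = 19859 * 4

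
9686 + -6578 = 3108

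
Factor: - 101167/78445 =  - 5^( - 1 )*11^1*17^1*29^( - 1) = - 187/145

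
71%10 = 1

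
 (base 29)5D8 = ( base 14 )195C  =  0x11EE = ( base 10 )4590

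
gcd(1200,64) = 16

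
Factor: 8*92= 2^5 * 23^1 = 736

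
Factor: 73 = 73^1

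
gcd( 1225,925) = 25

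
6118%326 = 250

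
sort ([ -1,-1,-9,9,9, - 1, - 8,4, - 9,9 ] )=[  -  9, - 9, - 8, - 1, - 1, - 1, 4,9, 9, 9] 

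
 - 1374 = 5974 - 7348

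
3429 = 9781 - 6352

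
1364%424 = 92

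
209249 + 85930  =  295179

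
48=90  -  42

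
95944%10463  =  1777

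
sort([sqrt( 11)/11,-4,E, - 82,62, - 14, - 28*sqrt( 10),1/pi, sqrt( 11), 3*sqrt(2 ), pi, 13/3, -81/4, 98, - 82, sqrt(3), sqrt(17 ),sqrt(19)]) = [ - 28*sqrt(10), - 82, - 82, - 81/4, - 14, -4, sqrt(11)/11, 1/pi,sqrt(3 ), E, pi, sqrt( 11), sqrt( 17),  3*sqrt(2),13/3,sqrt (19) , 62,98] 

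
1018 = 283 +735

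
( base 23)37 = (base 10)76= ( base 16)4c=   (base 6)204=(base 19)40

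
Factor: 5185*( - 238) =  -2^1*5^1*7^1*17^2*61^1 = -1234030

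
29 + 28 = 57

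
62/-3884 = -31/1942 = - 0.02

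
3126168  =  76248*41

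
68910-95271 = -26361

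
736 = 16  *46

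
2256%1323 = 933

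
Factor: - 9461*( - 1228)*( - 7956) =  - 92433667248  =  - 2^4 *3^2*13^1*17^1*307^1*9461^1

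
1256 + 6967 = 8223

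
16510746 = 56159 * 294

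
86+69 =155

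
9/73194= 3/24398= 0.00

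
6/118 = 3/59 = 0.05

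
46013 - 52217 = -6204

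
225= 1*225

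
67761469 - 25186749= 42574720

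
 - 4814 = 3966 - 8780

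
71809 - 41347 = 30462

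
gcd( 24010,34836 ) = 2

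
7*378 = 2646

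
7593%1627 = 1085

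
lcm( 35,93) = 3255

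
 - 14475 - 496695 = - 511170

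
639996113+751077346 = 1391073459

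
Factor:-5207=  - 41^1*127^1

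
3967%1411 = 1145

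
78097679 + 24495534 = 102593213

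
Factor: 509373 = 3^2* 56597^1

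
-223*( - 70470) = 15714810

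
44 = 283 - 239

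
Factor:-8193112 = - 2^3 *41^1*24979^1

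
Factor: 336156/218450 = 2^1*3^1*5^( - 2)*17^( - 1 ) * 109^1 = 654/425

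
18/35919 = 2/3991 = 0.00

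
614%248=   118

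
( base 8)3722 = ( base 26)2P0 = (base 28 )2fe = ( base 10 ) 2002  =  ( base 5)31002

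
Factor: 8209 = 8209^1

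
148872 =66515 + 82357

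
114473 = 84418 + 30055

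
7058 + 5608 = 12666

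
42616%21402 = 21214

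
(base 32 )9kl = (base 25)FK2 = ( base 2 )10011010010101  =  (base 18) 1c8d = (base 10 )9877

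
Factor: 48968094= 2^1 * 3^1*7^1* 37^1*31511^1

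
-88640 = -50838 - 37802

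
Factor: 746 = 2^1* 373^1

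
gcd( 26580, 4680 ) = 60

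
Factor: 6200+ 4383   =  19^1*557^1 = 10583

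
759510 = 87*8730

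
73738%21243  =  10009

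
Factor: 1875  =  3^1*5^4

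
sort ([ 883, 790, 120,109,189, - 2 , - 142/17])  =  [ - 142/17, - 2,109,120,  189,790,883]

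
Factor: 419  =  419^1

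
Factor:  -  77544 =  - 2^3*3^3*359^1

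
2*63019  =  126038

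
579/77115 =193/25705= 0.01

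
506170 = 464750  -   - 41420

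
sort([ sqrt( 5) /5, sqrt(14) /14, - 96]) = [ - 96, sqrt( 14)/14, sqrt( 5) /5]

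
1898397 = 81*23437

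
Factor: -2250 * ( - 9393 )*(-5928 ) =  - 125283834000 = - 2^4*3^4  *5^3*13^1*19^1  *31^1*101^1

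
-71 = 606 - 677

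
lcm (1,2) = 2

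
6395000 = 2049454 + 4345546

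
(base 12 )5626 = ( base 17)1fge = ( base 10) 9534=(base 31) 9SH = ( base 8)22476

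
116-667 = -551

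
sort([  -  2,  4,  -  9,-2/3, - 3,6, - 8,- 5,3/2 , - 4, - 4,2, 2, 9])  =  [ - 9,-8, - 5, - 4, - 4, - 3, - 2, - 2/3,3/2,2,2,4,6,9]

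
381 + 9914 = 10295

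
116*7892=915472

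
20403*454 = 9262962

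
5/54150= 1/10830 = 0.00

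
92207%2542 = 695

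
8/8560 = 1/1070  =  0.00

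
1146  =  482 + 664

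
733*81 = 59373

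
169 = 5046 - 4877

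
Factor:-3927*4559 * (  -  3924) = 2^2*3^3*7^1*11^1*17^1 * 47^1*97^1*109^1 =70252129332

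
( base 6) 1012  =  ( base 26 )8g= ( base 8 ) 340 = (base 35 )6e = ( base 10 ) 224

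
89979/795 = 29993/265 = 113.18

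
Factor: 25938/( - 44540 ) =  - 2^(-1 )*3^2*5^( - 1)*11^1*17^( - 1 ) = - 99/170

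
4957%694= 99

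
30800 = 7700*4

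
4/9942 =2/4971 = 0.00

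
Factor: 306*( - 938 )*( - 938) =2^3*3^2 * 7^2*17^1*67^2  =  269232264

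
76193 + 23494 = 99687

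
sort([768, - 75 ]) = [ - 75,768] 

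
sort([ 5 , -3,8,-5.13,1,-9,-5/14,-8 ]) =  [ - 9, - 8, - 5.13, -3, - 5/14, 1, 5, 8 ]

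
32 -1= 31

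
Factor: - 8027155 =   -  5^1 * 1605431^1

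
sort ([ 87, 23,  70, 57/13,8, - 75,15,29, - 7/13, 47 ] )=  [ - 75,-7/13, 57/13,8,15,23,29,47, 70,87 ] 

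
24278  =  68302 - 44024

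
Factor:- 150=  - 2^1*3^1*5^2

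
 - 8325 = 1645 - 9970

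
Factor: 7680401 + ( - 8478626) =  - 798225  =  - 3^1*5^2* 29^1*367^1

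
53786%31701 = 22085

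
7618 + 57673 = 65291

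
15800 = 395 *40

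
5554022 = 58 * 95759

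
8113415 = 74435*109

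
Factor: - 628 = -2^2 *157^1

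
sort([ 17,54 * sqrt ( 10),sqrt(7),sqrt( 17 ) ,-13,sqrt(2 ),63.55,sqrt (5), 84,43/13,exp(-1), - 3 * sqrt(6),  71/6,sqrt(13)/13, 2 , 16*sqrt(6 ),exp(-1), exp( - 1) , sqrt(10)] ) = [ - 13,  -  3*sqrt(6 ), sqrt(13) /13,exp( - 1 ), exp( - 1),  exp(-1),sqrt(2), 2, sqrt(5),sqrt(7 ), sqrt (10),43/13,sqrt ( 17 ), 71/6, 17,16 * sqrt (6) , 63.55,84, 54*sqrt(10) ] 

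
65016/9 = 7224 = 7224.00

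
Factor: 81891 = 3^5*337^1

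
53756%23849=6058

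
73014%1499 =1062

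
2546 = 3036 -490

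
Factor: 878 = 2^1 * 439^1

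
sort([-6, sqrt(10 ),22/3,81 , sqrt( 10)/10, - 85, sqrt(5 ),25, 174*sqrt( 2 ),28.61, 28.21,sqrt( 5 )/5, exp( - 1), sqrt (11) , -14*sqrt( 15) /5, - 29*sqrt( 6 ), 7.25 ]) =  [ - 85, - 29*sqrt( 6 ), - 14*sqrt(15) /5, - 6,sqrt( 10 ) /10, exp( - 1), sqrt(5 )/5 , sqrt( 5 ),sqrt( 10 ), sqrt(11 ),7.25, 22/3, 25,  28.21 , 28.61 , 81,174*sqrt(2) ]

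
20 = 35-15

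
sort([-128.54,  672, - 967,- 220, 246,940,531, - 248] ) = [ - 967, - 248, - 220, - 128.54,246,  531,  672, 940 ]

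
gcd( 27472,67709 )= 1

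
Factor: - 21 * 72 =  - 2^3*3^3*7^1 = - 1512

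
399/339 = 133/113 = 1.18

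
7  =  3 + 4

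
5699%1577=968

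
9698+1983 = 11681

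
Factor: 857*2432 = 2084224 = 2^7 * 19^1*857^1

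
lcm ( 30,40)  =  120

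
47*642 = 30174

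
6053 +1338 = 7391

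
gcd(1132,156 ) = 4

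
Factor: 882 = 2^1*3^2*7^2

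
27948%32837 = 27948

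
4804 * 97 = 465988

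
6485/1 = 6485 = 6485.00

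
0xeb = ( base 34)6V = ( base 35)6P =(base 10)235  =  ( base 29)83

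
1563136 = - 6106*( - 256) 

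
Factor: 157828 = 2^2*11^1*17^1*211^1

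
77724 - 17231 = 60493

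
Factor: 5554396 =2^2 * 43^2 * 751^1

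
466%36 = 34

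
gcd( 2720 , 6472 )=8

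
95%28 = 11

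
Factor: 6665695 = 5^1*1333139^1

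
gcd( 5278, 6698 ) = 2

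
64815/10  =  12963/2  =  6481.50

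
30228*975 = 29472300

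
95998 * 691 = 66334618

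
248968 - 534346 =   -  285378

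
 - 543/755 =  - 1 + 212/755 = - 0.72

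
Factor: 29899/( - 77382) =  - 2^( - 1)*3^( - 3 )*29^1*1031^1*1433^( - 1) 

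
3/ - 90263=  - 3/90263 = -  0.00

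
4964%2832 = 2132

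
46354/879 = 52 + 646/879 = 52.73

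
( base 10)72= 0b1001000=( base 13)57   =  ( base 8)110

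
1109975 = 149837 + 960138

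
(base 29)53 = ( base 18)84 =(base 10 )148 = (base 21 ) 71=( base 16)94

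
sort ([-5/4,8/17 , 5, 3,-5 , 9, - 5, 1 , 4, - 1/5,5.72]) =[ - 5 , - 5, - 5/4, - 1/5,8/17,1, 3, 4,5,5.72,9]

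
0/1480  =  0= 0.00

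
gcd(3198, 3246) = 6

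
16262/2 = 8131 = 8131.00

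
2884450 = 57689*50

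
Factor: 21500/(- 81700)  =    -  5^1*19^( - 1) =- 5/19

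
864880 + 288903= 1153783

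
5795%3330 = 2465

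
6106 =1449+4657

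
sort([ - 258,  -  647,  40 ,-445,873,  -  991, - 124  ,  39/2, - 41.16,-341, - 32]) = [ - 991,-647, - 445,  -  341, - 258, - 124, - 41.16, - 32, 39/2,40 , 873 ]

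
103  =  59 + 44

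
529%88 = 1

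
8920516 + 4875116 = 13795632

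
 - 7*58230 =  -407610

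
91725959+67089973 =158815932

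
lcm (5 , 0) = 0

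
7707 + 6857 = 14564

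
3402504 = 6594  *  516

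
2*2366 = 4732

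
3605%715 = 30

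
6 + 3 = 9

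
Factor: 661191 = 3^1*433^1* 509^1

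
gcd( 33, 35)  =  1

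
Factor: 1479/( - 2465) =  - 3^1*5^( - 1)  =  -3/5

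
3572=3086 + 486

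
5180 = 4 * 1295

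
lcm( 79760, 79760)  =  79760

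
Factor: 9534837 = 3^1*13^1 * 41^1*67^1*89^1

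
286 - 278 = 8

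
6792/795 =8  +  144/265 = 8.54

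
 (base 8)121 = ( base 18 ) 49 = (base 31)2j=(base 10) 81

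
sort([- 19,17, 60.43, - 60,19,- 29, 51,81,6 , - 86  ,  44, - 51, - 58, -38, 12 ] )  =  [ - 86,-60,-58,- 51, - 38, - 29, - 19,6,12,17, 19,44,51,60.43, 81]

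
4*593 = 2372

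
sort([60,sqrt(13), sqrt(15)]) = [ sqrt ( 13 ),sqrt(15 ),60]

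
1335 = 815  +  520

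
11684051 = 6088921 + 5595130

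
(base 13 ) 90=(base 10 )117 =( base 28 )45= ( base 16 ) 75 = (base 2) 1110101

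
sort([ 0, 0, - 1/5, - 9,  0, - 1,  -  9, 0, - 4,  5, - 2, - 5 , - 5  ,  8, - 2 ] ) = [ - 9,  -  9, - 5,  -  5,  -  4, - 2,  -  2, - 1,  -  1/5, 0, 0, 0, 0, 5, 8]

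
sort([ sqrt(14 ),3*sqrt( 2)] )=[sqrt( 14), 3*sqrt(2 )] 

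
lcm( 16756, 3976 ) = 234584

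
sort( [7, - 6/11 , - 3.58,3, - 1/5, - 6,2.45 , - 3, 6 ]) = [ - 6, - 3.58, - 3, - 6/11, - 1/5 , 2.45, 3, 6,7]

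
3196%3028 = 168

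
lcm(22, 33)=66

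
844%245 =109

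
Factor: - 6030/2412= - 5/2= - 2^(- 1)*5^1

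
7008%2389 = 2230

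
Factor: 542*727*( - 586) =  - 230903924 = - 2^2*271^1*293^1*727^1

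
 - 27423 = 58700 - 86123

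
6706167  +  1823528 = 8529695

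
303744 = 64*4746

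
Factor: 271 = 271^1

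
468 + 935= 1403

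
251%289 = 251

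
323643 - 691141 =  - 367498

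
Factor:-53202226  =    -  2^1*7^1*11^1*37^1*9337^1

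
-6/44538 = - 1/7423 = - 0.00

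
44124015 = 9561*4615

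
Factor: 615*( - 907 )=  - 557805 =- 3^1*5^1*41^1*907^1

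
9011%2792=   635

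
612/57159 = 68/6351 = 0.01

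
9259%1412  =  787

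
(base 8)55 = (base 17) 2B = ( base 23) 1m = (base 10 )45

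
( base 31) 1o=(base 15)3A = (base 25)25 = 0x37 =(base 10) 55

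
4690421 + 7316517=12006938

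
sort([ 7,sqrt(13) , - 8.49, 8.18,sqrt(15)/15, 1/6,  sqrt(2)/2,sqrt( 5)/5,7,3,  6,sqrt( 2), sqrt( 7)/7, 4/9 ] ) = [  -  8.49, 1/6 , sqrt (15)/15,sqrt(7 )/7, 4/9,sqrt( 5)/5,  sqrt( 2)/2,sqrt(2), 3, sqrt( 13 ),6,  7,7,8.18]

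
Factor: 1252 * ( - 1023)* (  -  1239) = 1586906244 = 2^2*3^2 * 7^1*11^1*31^1 * 59^1 * 313^1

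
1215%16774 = 1215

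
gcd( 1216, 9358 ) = 2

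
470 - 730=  - 260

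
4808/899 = 4808/899= 5.35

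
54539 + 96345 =150884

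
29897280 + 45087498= 74984778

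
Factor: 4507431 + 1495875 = 6003306 = 2^1 * 3^2*333517^1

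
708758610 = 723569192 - 14810582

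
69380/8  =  17345/2 = 8672.50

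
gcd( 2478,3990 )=42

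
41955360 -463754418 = - 421799058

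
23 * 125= 2875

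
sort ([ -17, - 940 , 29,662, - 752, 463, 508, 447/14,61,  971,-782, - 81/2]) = [ - 940, - 782, - 752, - 81/2 , - 17 , 29, 447/14,61,  463, 508, 662,971 ] 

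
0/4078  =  0 = 0.00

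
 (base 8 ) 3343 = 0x6e3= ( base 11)1363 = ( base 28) 26r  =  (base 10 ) 1763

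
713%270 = 173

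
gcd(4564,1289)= 1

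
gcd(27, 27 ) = 27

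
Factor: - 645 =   -  3^1*5^1 * 43^1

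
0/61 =0 = 0.00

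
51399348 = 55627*924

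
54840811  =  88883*617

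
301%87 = 40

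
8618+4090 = 12708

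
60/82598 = 30/41299  =  0.00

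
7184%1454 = 1368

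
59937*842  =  50466954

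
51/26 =1 + 25/26 = 1.96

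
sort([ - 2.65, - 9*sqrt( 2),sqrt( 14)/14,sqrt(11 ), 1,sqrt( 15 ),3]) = [ - 9 * sqrt( 2), - 2.65,sqrt(14 )/14, 1,3,sqrt( 11) , sqrt( 15 )] 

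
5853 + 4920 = 10773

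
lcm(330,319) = 9570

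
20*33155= 663100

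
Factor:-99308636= - 2^2*7^1*3546737^1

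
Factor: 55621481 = 181^1*307301^1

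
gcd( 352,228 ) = 4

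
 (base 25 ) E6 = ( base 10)356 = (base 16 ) 164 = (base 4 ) 11210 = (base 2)101100100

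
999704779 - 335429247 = 664275532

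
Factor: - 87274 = -2^1 * 11^1*3967^1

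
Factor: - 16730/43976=  -  2^ (  -  2) * 5^1*7^1*23^( - 1 ) = - 35/92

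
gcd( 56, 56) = 56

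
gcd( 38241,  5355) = 63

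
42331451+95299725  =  137631176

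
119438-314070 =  - 194632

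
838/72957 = 838/72957 = 0.01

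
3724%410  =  34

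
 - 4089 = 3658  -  7747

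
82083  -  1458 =80625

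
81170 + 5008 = 86178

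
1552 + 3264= 4816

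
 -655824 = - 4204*156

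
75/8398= 75/8398 = 0.01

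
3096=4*774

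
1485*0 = 0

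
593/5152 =593/5152 = 0.12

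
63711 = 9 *7079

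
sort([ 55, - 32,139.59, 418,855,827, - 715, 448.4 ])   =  [ - 715,  -  32 , 55, 139.59,418 , 448.4,  827, 855 ]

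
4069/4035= 1 + 34/4035=1.01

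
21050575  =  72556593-51506018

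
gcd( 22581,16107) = 39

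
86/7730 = 43/3865 = 0.01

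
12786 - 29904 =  - 17118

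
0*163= 0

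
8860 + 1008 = 9868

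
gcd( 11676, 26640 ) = 12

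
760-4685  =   - 3925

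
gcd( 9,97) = 1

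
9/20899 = 9/20899 = 0.00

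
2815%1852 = 963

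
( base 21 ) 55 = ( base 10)110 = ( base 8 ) 156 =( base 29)3N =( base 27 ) 42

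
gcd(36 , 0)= 36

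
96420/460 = 4821/23 =209.61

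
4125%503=101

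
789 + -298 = 491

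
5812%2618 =576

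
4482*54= 242028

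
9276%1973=1384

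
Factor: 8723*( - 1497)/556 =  - 13058331/556 = - 2^( - 2 )*3^1*11^1*13^1*61^1*139^( - 1) * 499^1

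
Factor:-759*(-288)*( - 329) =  - 71916768 =-  2^5*3^3*7^1*11^1*23^1*47^1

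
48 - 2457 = -2409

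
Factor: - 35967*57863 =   -  2081158521 = -3^1*13^1*19^1*631^1 * 4451^1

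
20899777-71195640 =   -  50295863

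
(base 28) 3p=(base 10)109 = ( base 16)6D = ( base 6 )301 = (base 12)91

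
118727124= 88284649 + 30442475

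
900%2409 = 900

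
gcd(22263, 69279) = 3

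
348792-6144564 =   -  5795772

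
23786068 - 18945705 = 4840363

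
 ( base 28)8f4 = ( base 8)15050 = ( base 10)6696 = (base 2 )1101000101000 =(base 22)di8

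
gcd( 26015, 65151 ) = 1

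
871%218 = 217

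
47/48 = 47/48 = 0.98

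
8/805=8/805= 0.01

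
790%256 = 22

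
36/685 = 36/685=0.05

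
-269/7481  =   - 1  +  7212/7481=- 0.04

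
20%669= 20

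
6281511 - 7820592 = - 1539081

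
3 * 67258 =201774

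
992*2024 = 2007808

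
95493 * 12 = 1145916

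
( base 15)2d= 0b101011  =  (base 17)29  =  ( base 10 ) 43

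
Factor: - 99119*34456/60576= - 2^( - 2) * 3^( - 1 )*59^1*73^1*631^( - 1)*99119^1 = -426905533/7572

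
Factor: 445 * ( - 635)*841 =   -  5^2 * 29^2 *89^1*127^1=- 237645575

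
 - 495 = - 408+-87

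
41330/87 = 41330/87 = 475.06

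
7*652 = 4564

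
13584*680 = 9237120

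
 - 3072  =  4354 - 7426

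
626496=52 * 12048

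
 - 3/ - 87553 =3/87553 =0.00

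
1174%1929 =1174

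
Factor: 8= 2^3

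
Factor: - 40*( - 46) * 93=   171120 = 2^4*3^1*5^1*23^1 *31^1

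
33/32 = 1+ 1/32 = 1.03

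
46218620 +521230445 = 567449065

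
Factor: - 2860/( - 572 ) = 5 = 5^1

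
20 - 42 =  - 22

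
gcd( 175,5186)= 1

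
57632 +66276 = 123908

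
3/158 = 3/158 = 0.02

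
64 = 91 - 27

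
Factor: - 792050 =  -2^1* 5^2*7^1*31^1 * 73^1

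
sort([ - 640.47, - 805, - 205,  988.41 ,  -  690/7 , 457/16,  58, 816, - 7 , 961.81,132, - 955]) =[  -  955, - 805,  -  640.47,-205, - 690/7,-7, 457/16, 58, 132, 816, 961.81, 988.41]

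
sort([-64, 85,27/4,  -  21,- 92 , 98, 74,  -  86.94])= [ - 92, - 86.94, - 64, - 21, 27/4,74,  85, 98 ] 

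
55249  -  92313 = -37064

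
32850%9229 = 5163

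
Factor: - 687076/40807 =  - 724/43 = - 2^2 * 43^(-1)*181^1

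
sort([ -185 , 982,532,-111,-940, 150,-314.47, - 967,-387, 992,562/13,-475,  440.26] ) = [-967, - 940,-475 ,  -  387, -314.47,-185 , - 111,562/13 , 150, 440.26, 532,982, 992 ] 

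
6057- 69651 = - 63594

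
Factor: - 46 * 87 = - 4002 =- 2^1 * 3^1 * 23^1 * 29^1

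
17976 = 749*24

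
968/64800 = 121/8100 =0.01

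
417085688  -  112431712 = 304653976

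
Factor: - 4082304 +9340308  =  2^2*3^1*41^1*10687^1 = 5258004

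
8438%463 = 104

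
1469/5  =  1469/5 = 293.80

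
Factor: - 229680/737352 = - 2^1*5^1*7^( - 2)* 19^( - 1 )*29^1= - 290/931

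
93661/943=99+304/943 =99.32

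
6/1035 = 2/345 = 0.01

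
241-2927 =- 2686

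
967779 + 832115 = 1799894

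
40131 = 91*441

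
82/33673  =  82/33673 = 0.00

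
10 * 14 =140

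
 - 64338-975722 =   -  1040060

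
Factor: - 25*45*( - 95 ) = 106875 = 3^2*5^4*19^1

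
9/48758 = 9/48758  =  0.00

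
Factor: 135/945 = 1/7 = 7^( - 1 ) 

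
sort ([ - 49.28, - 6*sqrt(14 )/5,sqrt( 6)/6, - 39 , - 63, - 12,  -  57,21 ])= [ - 63, - 57,-49.28, - 39,-12,-6*sqrt(14)/5, sqrt( 6 ) /6,21] 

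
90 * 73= 6570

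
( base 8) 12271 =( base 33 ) 4sp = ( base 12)30A1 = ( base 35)4bk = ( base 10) 5305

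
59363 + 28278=87641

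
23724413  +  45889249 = 69613662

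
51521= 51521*1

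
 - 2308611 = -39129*59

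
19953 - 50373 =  - 30420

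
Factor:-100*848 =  - 2^6 * 5^2*53^1 = - 84800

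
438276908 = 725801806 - 287524898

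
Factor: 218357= 218357^1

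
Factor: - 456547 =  - 7^1*13^1*29^1*173^1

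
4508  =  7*644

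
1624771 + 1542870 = 3167641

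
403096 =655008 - 251912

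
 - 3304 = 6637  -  9941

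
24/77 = 24/77 = 0.31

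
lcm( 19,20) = 380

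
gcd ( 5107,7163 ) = 1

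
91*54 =4914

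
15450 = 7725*2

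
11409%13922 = 11409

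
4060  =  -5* ( - 812) 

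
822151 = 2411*341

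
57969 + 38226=96195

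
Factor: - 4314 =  - 2^1*3^1 * 719^1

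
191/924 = 191/924 = 0.21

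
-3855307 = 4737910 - 8593217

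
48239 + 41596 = 89835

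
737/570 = 737/570 = 1.29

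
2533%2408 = 125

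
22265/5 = 4453=4453.00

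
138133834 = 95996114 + 42137720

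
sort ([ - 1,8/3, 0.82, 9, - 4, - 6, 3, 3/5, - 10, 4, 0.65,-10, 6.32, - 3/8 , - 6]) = [ - 10,-10,  -  6, - 6, - 4, - 1, - 3/8, 3/5, 0.65, 0.82,8/3,3,4,  6.32, 9] 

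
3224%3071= 153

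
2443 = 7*349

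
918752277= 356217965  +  562534312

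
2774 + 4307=7081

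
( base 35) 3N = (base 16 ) 80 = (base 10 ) 128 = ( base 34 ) 3Q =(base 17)79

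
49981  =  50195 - 214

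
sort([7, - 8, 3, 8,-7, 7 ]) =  [-8,-7,3, 7,7, 8 ] 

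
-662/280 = -331/140 = - 2.36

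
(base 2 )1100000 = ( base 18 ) 56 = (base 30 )36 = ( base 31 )33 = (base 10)96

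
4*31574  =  126296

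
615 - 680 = -65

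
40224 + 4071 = 44295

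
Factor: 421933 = 19^1*53^1*419^1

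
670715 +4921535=5592250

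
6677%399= 293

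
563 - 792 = -229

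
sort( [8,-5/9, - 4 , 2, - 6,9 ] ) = [- 6, - 4, - 5/9, 2, 8, 9 ]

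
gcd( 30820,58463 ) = 1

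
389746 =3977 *98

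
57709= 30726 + 26983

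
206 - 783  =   - 577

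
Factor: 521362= 2^1 *29^1 * 89^1*101^1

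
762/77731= 762/77731 = 0.01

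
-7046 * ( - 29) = 204334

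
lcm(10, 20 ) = 20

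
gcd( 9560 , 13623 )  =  239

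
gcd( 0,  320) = 320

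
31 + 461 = 492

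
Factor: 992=2^5*31^1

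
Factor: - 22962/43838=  - 3^1*23^(-1 )*43^1*89^1*953^( - 1) = - 11481/21919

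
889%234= 187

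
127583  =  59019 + 68564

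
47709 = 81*589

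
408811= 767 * 533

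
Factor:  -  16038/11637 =-2^1*3^3*11^1*431^(- 1 ) = - 594/431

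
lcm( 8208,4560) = 41040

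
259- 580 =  - 321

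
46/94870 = 23/47435 = 0.00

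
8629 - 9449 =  - 820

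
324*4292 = 1390608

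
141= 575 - 434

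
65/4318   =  65/4318 = 0.02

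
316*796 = 251536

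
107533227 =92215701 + 15317526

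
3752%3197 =555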